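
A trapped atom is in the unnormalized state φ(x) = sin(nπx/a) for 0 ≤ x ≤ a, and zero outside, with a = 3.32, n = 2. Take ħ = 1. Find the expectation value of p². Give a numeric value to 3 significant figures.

p² φ = −ħ² d²φ/dx²; ⟨p²⟩ = −ħ² ∫ φ*·φ'' dx / ∫|φ|² dx.
d/dx sin(nπx/a) = (nπ/a)·cos(nπx/a) and d²/dx² sin(nπx/a) = −(nπ/a)²·sin(nπx/a); on 0 ≤ x ≤ a, ∫sin²(nπx/a) dx = a/2 and ∫sin(nπx/a)·cos(nπx/a) dx = 0.
State is unnormalized: ∫|φ|² dx = 1.6600, and ∫φ*·(−ħ² φ'') dx = 5.9455, so ⟨p²⟩ = 5.9455 / 1.6600.
⟨p²⟩ = 3.5817.

3.58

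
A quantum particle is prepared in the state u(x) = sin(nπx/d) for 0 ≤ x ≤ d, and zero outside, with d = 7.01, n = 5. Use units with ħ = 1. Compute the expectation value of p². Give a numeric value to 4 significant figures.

p² u = −ħ² d²u/dx²; ⟨p²⟩ = −ħ² ∫ u*·u'' dx / ∫|u|² dx.
d/dx sin(nπx/d) = (nπ/d)·cos(nπx/d) and d²/dx² sin(nπx/d) = −(nπ/d)²·sin(nπx/d); on 0 ≤ x ≤ d, ∫sin²(nπx/d) dx = d/2 and ∫sin(nπx/d)·cos(nπx/d) dx = 0.
State is unnormalized: ∫|u|² dx = 3.5050, and ∫u*·(−ħ² u'') dx = 17.599, so ⟨p²⟩ = 17.599 / 3.5050.
⟨p²⟩ = 5.0212.

5.021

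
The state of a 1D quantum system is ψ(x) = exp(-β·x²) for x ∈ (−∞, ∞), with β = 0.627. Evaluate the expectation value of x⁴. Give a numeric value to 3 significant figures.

⟨x⁴⟩ = ∫ x⁴·|ψ|² dx / ∫|ψ|² dx (integrals over the domain).
Gaussian moments: ∫x^(2j)·e^(−2βx²) dx = (2j−1)!!/(4β)^j · √(π/(2β)), odd powers integrate to 0; here √(π/(2β)) = 1.5828.
State is unnormalized: ∫|ψ|² dx = 1.5828, and ∫ψ*·x⁴·ψ dx = 0.75491, so ⟨x⁴⟩ = 0.75491 / 1.5828.
⟨x⁴⟩ = 0.47694.

0.477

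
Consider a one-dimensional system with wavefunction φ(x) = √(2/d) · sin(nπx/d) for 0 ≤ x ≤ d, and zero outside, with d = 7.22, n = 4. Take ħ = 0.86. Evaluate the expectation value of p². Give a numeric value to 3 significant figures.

p² φ = −ħ² d²φ/dx²; ⟨p²⟩ = −ħ² ∫ φ*·φ'' dx.
d/dx sin(nπx/d) = (nπ/d)·cos(nπx/d) and d²/dx² sin(nπx/d) = −(nπ/d)²·sin(nπx/d); on 0 ≤ x ≤ d, ∫sin²(nπx/d) dx = d/2 and ∫sin(nπx/d)·cos(nπx/d) dx = 0.
⟨p²⟩ = 2.2405.

2.24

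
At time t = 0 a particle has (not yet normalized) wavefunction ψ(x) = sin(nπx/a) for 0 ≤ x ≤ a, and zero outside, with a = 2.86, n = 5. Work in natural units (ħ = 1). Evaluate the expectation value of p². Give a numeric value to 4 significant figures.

30.17

p² ψ = −ħ² d²ψ/dx²; ⟨p²⟩ = −ħ² ∫ ψ*·ψ'' dx / ∫|ψ|² dx.
d/dx sin(nπx/a) = (nπ/a)·cos(nπx/a) and d²/dx² sin(nπx/a) = −(nπ/a)²·sin(nπx/a); on 0 ≤ x ≤ a, ∫sin²(nπx/a) dx = a/2 and ∫sin(nπx/a)·cos(nπx/a) dx = 0.
State is unnormalized: ∫|ψ|² dx = 1.4300, and ∫ψ*·(−ħ² ψ'') dx = 43.136, so ⟨p²⟩ = 43.136 / 1.4300.
⟨p²⟩ = 30.165.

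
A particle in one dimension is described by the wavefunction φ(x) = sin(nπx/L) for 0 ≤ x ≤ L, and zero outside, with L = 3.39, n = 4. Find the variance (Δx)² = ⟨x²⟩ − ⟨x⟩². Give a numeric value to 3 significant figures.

0.921

Compute ⟨x⟩ and ⟨x²⟩ separately, then (Δx)² = ⟨x²⟩ − ⟨x⟩².
With sin²θ = (1 − cos2θ)/2 on 0 ≤ x ≤ L: ∫sin²(nπx/L) dx = L/2, ∫x·sin²(nπx/L) dx = L²/4, ∫x²·sin²(nπx/L) dx = L³·(1/6 − 1/(4n²π²)); higher powers xᵏ the same way, integrating xᵏ·cos(2nπx/L) by parts.
Normalization: ∫|φ|² dx = 1.6950.
⟨x⟩ = 1.6950 and ⟨x²⟩ = 3.7943.
(Δx)² = 3.7943 − (1.6950)² = 0.92129.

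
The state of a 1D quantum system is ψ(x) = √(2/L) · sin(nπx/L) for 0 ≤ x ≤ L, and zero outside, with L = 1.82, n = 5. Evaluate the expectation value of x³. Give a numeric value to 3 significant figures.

⟨x³⟩ = ∫ x³·|ψ|² dx (integrals over the domain).
With sin²θ = (1 − cos2θ)/2 on 0 ≤ x ≤ L: ∫sin²(nπx/L) dx = L/2, ∫x·sin²(nπx/L) dx = L²/4, ∫x²·sin²(nπx/L) dx = L³·(1/6 − 1/(4n²π²)); higher powers xᵏ the same way, integrating xᵏ·cos(2nπx/L) by parts.
⟨x³⟩ = 1.4888.

1.49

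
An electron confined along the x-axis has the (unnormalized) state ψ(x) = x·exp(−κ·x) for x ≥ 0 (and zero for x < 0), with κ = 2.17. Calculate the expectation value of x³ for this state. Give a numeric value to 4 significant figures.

⟨x³⟩ = ∫ x³·|ψ|² dx / ∫|ψ|² dx (integrals over the domain).
Every integrand reduces to terms xʲ·e^(−2κx) on [0, ∞); use ∫₀^∞ xʲ·e^(−2κx) dx = j!/(2κ)^(j+1).
State is unnormalized: ∫|ψ|² dx = 0.024466, and ∫ψ*·x³·ψ dx = 0.017957, so ⟨x³⟩ = 0.017957 / 0.024466.
⟨x³⟩ = 0.73398.

0.7340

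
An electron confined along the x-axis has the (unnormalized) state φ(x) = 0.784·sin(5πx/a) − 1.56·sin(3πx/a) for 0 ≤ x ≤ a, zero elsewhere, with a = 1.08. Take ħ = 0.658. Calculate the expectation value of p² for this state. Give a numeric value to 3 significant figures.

p² φ = −ħ² d²φ/dx²; ⟨p²⟩ = −ħ² ∫ φ*·φ'' dx / ∫|φ|² dx.
d²/dx² sin(jπx/a) = −(jπ/a)²·sin(jπx/a); on 0 ≤ x ≤ a, ∫sin²(jπx/a) dx = a/2 and ∫sin(jπx/a)·sin(lπx/a) dx = 0 for j ≠ l, so only diagonal terms survive in ∫|φ|² and ∫φ·φ″; ∫φ·φ′ dx = [φ²/2] between the walls = 0.
State is unnormalized: ∫|φ|² dx = 1.6461, and ∫φ*·(−ħ² φ'') dx = 73.730, so ⟨p²⟩ = 73.730 / 1.6461.
⟨p²⟩ = 44.792.

44.8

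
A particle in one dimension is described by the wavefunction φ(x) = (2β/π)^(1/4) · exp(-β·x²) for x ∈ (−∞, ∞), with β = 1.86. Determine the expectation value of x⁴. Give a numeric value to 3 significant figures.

⟨x⁴⟩ = ∫ x⁴·|φ|² dx (integrals over the domain).
Gaussian moments: ∫x^(2j)·e^(−2βx²) dx = (2j−1)!!/(4β)^j · √(π/(2β)), odd powers integrate to 0; here √(π/(2β)) = 0.91897.
⟨x⁴⟩ = 0.054197.

0.0542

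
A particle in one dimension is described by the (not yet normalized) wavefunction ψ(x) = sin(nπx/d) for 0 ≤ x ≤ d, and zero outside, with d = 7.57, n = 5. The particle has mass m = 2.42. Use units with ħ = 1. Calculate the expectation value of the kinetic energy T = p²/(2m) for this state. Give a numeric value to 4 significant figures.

0.8896

T = −(ħ²/2m) d²/dx², so ⟨T⟩ = −(ħ²/2m) ∫ ψ*·ψ'' dx / ∫|ψ|² dx; with m = 2.42.
d/dx sin(nπx/d) = (nπ/d)·cos(nπx/d) and d²/dx² sin(nπx/d) = −(nπ/d)²·sin(nπx/d); on 0 ≤ x ≤ d, ∫sin²(nπx/d) dx = d/2 and ∫sin(nπx/d)·cos(nπx/d) dx = 0.
State is unnormalized: ∫|ψ|² dx = 3.7850, and ∫ψ*·(−ħ²/2m · ψ'') dx = 3.3672, so ⟨T⟩ = 3.3672 / 3.7850.
⟨T⟩ = 0.88962.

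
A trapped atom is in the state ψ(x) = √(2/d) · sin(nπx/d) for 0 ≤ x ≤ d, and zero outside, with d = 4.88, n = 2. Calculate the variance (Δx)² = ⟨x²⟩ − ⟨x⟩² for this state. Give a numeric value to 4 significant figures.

Compute ⟨x⟩ and ⟨x²⟩ separately, then (Δx)² = ⟨x²⟩ − ⟨x⟩².
With sin²θ = (1 − cos2θ)/2 on 0 ≤ x ≤ d: ∫sin²(nπx/d) dx = d/2, ∫x·sin²(nπx/d) dx = d²/4, ∫x²·sin²(nπx/d) dx = d³·(1/6 − 1/(4n²π²)); higher powers xᵏ the same way, integrating xᵏ·cos(2nπx/d) by parts.
⟨x⟩ = 2.4400 and ⟨x²⟩ = 7.6365.
(Δx)² = 7.6365 − (2.4400)² = 1.6829.

1.683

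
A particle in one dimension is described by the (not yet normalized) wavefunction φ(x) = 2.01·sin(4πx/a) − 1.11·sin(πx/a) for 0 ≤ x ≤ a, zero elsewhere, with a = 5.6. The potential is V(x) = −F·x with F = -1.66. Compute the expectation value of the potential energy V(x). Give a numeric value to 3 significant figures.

4.76

⟨V⟩ = ∫ V(x)·|φ|² dx / ∫|φ|² dx.
On 0 ≤ x ≤ a (j ≠ l): ∫sin²(jπx/a) dx = a/2, ∫sin(jπx/a)·sin(lπx/a) dx = 0; diagonal moments ∫x·sin²(jπx/a) dx = a²/4, ∫x²·sin²(jπx/a) dx = a³·(1/6 − 1/(4j²π²)); cross terms ∫x·sin(jπx/a)·sin(lπx/a) dx = 0 for j + l even and −4jla²/(π²(j² − l²)²) for j + l odd, ∫x²·sin(jπx/a)·sin(lπx/a) dx = (−1)^(j+l)·4jla³/(π²(j² − l²)²); higher powers the same way via product-to-sum and parts.
State is unnormalized: ∫|φ|² dx = 14.762, and ∫φ*·V(x)·φ dx = 70.288, so ⟨V⟩ = 70.288 / 14.762.
⟨V⟩ = 4.7614.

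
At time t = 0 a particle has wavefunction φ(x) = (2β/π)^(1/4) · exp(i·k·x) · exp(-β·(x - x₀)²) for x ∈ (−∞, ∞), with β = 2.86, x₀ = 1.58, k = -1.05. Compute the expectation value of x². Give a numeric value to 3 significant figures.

⟨x²⟩ = ∫ x²·|φ|² dx (integrals over the domain).
Gaussian moments (u = x − x₀): ∫u^(2j)·e^(−2βu²) du = (2j−1)!!/(4β)^j · √(π/(2β)), odd powers integrate to 0; here √(π/(2β)) = 0.74110.
⟨x²⟩ = 2.5838.

2.58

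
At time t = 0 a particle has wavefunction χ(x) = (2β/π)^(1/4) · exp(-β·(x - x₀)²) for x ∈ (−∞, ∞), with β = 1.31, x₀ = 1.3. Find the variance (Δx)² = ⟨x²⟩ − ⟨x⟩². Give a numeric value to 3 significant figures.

0.191

Compute ⟨x⟩ and ⟨x²⟩ separately, then (Δx)² = ⟨x²⟩ − ⟨x⟩².
Gaussian moments (u = x − x₀): ∫u^(2j)·e^(−2βu²) du = (2j−1)!!/(4β)^j · √(π/(2β)), odd powers integrate to 0; here √(π/(2β)) = 1.0950.
⟨x⟩ = 1.3000 and ⟨x²⟩ = 1.8808.
(Δx)² = 1.8808 − (1.3000)² = 0.19084.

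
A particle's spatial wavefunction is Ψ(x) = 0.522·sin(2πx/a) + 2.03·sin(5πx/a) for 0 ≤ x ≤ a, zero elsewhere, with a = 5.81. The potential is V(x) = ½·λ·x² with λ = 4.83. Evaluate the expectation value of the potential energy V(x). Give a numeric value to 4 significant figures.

⟨V⟩ = ∫ V(x)·|Ψ|² dx / ∫|Ψ|² dx.
On 0 ≤ x ≤ a (j ≠ l): ∫sin²(jπx/a) dx = a/2, ∫sin(jπx/a)·sin(lπx/a) dx = 0; diagonal moments ∫x·sin²(jπx/a) dx = a²/4, ∫x²·sin²(jπx/a) dx = a³·(1/6 − 1/(4j²π²)); cross terms ∫x·sin(jπx/a)·sin(lπx/a) dx = 0 for j + l even and −4jla²/(π²(j² − l²)²) for j + l odd, ∫x²·sin(jπx/a)·sin(lπx/a) dx = (−1)^(j+l)·4jla³/(π²(j² − l²)²); higher powers the same way via product-to-sum and parts.
State is unnormalized: ∫|Ψ|² dx = 12.763, and ∫Ψ*·V(x)·Ψ dx = 334.79, so ⟨V⟩ = 334.79 / 12.763.
⟨V⟩ = 26.232.

26.23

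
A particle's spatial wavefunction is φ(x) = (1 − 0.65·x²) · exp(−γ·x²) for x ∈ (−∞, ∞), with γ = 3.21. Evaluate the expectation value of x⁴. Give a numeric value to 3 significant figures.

⟨x⁴⟩ = ∫ x⁴·|φ|² dx / ∫|φ|² dx (integrals over the domain).
Expand each integrand as polynomial × e^(−2γx²) and use ∫x^(2j)·e^(−2γx²) dx = (2j−1)!!/(4γ)^j · √(π/(2γ)), odd powers → 0; here √(π/(2γ)) = 0.69953.
State is unnormalized: ∫|φ|² dx = 0.63408, and ∫φ*·x⁴·φ dx = 0.0074270, so ⟨x⁴⟩ = 0.0074270 / 0.63408.
⟨x⁴⟩ = 0.011713.

0.0117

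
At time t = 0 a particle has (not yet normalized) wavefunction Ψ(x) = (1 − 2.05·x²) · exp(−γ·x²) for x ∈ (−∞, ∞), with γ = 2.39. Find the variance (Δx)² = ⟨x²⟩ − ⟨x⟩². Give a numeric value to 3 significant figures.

0.0595

Compute ⟨x⟩ and ⟨x²⟩ separately, then (Δx)² = ⟨x²⟩ − ⟨x⟩².
Expand each integrand as polynomial × e^(−2γx²) and use ∫x^(2j)·e^(−2γx²) dx = (2j−1)!!/(4γ)^j · √(π/(2γ)), odd powers → 0; here √(π/(2γ)) = 0.81070.
Normalization: ∫|Ψ|² dx = 0.57485.
⟨x⟩ = 0.0000 and ⟨x²⟩ = 0.059469.
(Δx)² = 0.059469 − (0.0000)² = 0.059469.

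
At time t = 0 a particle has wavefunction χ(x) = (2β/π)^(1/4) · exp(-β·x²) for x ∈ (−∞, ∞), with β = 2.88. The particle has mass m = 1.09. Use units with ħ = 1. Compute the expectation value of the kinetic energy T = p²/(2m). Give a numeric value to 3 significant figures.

1.32

T = −(ħ²/2m) d²/dx², so ⟨T⟩ = −(ħ²/2m) ∫ χ*·χ'' dx; with m = 1.09.
Gaussian moments: ∫x^(2j)·e^(−2βx²) dx = (2j−1)!!/(4β)^j · √(π/(2β)), odd powers integrate to 0; here √(π/(2β)) = 0.73852. Derivatives: d/dx e^(−βx²) = −2βx·e^(−βx²), d²/dx² e^(−βx²) = (4β²x² − 2β)·e^(−βx²).
⟨T⟩ = 1.3211.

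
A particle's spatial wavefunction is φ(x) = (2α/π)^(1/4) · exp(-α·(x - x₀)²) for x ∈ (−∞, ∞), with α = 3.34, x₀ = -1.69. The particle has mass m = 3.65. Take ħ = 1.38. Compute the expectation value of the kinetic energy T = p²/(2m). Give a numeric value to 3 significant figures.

0.871

T = −(ħ²/2m) d²/dx², so ⟨T⟩ = −(ħ²/2m) ∫ φ*·φ'' dx; with m = 3.65.
Gaussian moments (u = x − x₀): ∫u^(2j)·e^(−2αu²) du = (2j−1)!!/(4α)^j · √(π/(2α)), odd powers integrate to 0; here √(π/(2α)) = 0.68578. Derivatives: d/dx e^(−αu²) = −2αu·e^(−αu²), d²/dx² e^(−αu²) = (4α²u² − 2α)·e^(−αu²).
⟨T⟩ = 0.87133.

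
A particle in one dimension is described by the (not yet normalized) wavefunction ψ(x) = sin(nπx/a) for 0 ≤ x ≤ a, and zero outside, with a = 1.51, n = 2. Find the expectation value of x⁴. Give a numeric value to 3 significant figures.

0.913

⟨x⁴⟩ = ∫ x⁴·|ψ|² dx / ∫|ψ|² dx (integrals over the domain).
With sin²θ = (1 − cos2θ)/2 on 0 ≤ x ≤ a: ∫sin²(nπx/a) dx = a/2, ∫x·sin²(nπx/a) dx = a²/4, ∫x²·sin²(nπx/a) dx = a³·(1/6 − 1/(4n²π²)); higher powers xᵏ the same way, integrating xᵏ·cos(2nπx/a) by parts.
State is unnormalized: ∫|ψ|² dx = 0.75500, and ∫ψ*·x⁴·ψ dx = 0.68938, so ⟨x⁴⟩ = 0.68938 / 0.75500.
⟨x⁴⟩ = 0.91309.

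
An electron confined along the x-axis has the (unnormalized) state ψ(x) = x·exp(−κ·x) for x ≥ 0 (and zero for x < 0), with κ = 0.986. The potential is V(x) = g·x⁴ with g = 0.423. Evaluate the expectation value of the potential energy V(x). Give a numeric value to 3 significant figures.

10.1

⟨V⟩ = ∫ V(x)·|ψ|² dx / ∫|ψ|² dx.
Every integrand reduces to terms xʲ·e^(−2κx) on [0, ∞); use ∫₀^∞ xʲ·e^(−2κx) dx = j!/(2κ)^(j+1).
State is unnormalized: ∫|ψ|² dx = 0.26080, and ∫ψ*·V(x)·ψ dx = 2.6262, so ⟨V⟩ = 2.6262 / 0.26080.
⟨V⟩ = 10.070.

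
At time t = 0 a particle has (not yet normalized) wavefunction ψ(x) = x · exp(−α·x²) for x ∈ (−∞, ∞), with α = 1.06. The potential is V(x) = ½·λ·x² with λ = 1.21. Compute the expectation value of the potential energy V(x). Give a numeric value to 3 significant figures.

0.428

⟨V⟩ = ∫ V(x)·|ψ|² dx / ∫|ψ|² dx.
Expand each integrand as polynomial × e^(−2αx²) and use ∫x^(2j)·e^(−2αx²) dx = (2j−1)!!/(4α)^j · √(π/(2α)), odd powers → 0; here √(π/(2α)) = 1.2173.
State is unnormalized: ∫|ψ|² dx = 0.28711, and ∫ψ*·V(x)·ψ dx = 0.12290, so ⟨V⟩ = 0.12290 / 0.28711.
⟨V⟩ = 0.42807.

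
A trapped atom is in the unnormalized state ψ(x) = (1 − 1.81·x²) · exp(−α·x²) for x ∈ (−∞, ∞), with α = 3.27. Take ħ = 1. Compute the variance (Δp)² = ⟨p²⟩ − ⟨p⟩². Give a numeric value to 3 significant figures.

Compute ⟨p⟩ and ⟨p²⟩ separately; (Δp)² = ⟨p²⟩ − ⟨p⟩².
Expand each integrand as polynomial × e^(−2αx²) and use ∫x^(2j)·e^(−2αx²) dx = (2j−1)!!/(4α)^j · √(π/(2α)), odd powers → 0; here √(π/(2α)) = 0.69308. Differentiate with the product rule, d/dx e^(−αx²) = −2αx·e^(−αx²).
Normalization: ∫|ψ|² dx = 0.54108.
⟨p⟩ = 0.0000 and ⟨p²⟩ = 5.9093.
(Δp)² = 5.9093 − (0.0000)² = 5.9093.

5.91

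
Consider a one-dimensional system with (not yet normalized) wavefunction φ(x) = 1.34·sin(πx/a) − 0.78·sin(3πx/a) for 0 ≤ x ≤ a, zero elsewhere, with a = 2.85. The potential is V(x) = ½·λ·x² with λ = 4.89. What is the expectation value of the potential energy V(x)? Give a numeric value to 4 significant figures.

⟨V⟩ = ∫ V(x)·|φ|² dx / ∫|φ|² dx.
On 0 ≤ x ≤ a (j ≠ l): ∫sin²(jπx/a) dx = a/2, ∫sin(jπx/a)·sin(lπx/a) dx = 0; diagonal moments ∫x·sin²(jπx/a) dx = a²/4, ∫x²·sin²(jπx/a) dx = a³·(1/6 − 1/(4j²π²)); cross terms ∫x·sin(jπx/a)·sin(lπx/a) dx = 0 for j + l even and −4jla²/(π²(j² − l²)²) for j + l odd, ∫x²·sin(jπx/a)·sin(lπx/a) dx = (−1)^(j+l)·4jla³/(π²(j² − l²)²); higher powers the same way via product-to-sum and parts.
State is unnormalized: ∫|φ|² dx = 3.4257, and ∫φ*·V(x)·φ dx = 17.759, so ⟨V⟩ = 17.759 / 3.4257.
⟨V⟩ = 5.1839.

5.184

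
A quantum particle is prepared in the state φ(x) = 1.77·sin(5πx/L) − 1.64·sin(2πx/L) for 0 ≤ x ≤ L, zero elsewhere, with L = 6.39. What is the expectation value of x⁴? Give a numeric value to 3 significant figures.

367.

⟨x⁴⟩ = ∫ x⁴·|φ|² dx / ∫|φ|² dx (integrals over the domain).
On 0 ≤ x ≤ L (j ≠ l): ∫sin²(jπx/L) dx = L/2, ∫sin(jπx/L)·sin(lπx/L) dx = 0; diagonal moments ∫x·sin²(jπx/L) dx = L²/4, ∫x²·sin²(jπx/L) dx = L³·(1/6 − 1/(4j²π²)); cross terms ∫x·sin(jπx/L)·sin(lπx/L) dx = 0 for j + l even and −4jlL²/(π²(j² − l²)²) for j + l odd, ∫x²·sin(jπx/L)·sin(lπx/L) dx = (−1)^(j+l)·4jlL³/(π²(j² − l²)²); higher powers the same way via product-to-sum and parts.
State is unnormalized: ∫|φ|² dx = 18.603, and ∫φ*·x⁴·φ dx = 6832.8, so ⟨x⁴⟩ = 6832.8 / 18.603.
⟨x⁴⟩ = 367.30.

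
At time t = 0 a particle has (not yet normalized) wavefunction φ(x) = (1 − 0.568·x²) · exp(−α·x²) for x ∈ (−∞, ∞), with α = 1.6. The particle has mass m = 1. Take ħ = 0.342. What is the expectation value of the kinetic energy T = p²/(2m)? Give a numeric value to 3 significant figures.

T = −(ħ²/2m) d²/dx², so ⟨T⟩ = −(ħ²/2m) ∫ φ*·φ'' dx / ∫|φ|² dx; with m = 1.
Expand each integrand as polynomial × e^(−2αx²) and use ∫x^(2j)·e^(−2αx²) dx = (2j−1)!!/(4α)^j · √(π/(2α)), odd powers → 0; here √(π/(2α)) = 0.99083. Differentiate with the product rule, d/dx e^(−αx²) = −2αx·e^(−αx²).
State is unnormalized: ∫|φ|² dx = 0.83837, and ∫φ*·(−ħ²/2m · φ'') dx = 0.11428, so ⟨T⟩ = 0.11428 / 0.83837.
⟨T⟩ = 0.13631.

0.136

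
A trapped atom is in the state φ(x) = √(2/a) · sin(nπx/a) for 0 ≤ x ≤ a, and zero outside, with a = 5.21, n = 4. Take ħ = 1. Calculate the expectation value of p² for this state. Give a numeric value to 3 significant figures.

p² φ = −ħ² d²φ/dx²; ⟨p²⟩ = −ħ² ∫ φ*·φ'' dx.
d/dx sin(nπx/a) = (nπ/a)·cos(nπx/a) and d²/dx² sin(nπx/a) = −(nπ/a)²·sin(nπx/a); on 0 ≤ x ≤ a, ∫sin²(nπx/a) dx = a/2 and ∫sin(nπx/a)·cos(nπx/a) dx = 0.
⟨p²⟩ = 5.8176.

5.82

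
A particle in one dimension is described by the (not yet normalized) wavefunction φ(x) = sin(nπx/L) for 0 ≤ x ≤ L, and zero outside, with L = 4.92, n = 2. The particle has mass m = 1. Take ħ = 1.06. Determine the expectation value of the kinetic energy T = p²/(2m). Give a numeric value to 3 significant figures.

T = −(ħ²/2m) d²/dx², so ⟨T⟩ = −(ħ²/2m) ∫ φ*·φ'' dx / ∫|φ|² dx; with m = 1.
d/dx sin(nπx/L) = (nπ/L)·cos(nπx/L) and d²/dx² sin(nπx/L) = −(nπ/L)²·sin(nπx/L); on 0 ≤ x ≤ L, ∫sin²(nπx/L) dx = L/2 and ∫sin(nπx/L)·cos(nπx/L) dx = 0.
State is unnormalized: ∫|φ|² dx = 2.4600, and ∫φ*·(−ħ²/2m · φ'') dx = 2.2540, so ⟨T⟩ = 2.2540 / 2.4600.
⟨T⟩ = 0.91624.

0.916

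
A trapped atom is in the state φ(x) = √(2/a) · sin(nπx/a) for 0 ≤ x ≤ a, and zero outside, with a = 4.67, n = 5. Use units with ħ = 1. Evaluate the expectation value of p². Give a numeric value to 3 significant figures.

p² φ = −ħ² d²φ/dx²; ⟨p²⟩ = −ħ² ∫ φ*·φ'' dx.
d/dx sin(nπx/a) = (nπ/a)·cos(nπx/a) and d²/dx² sin(nπx/a) = −(nπ/a)²·sin(nπx/a); on 0 ≤ x ≤ a, ∫sin²(nπx/a) dx = a/2 and ∫sin(nπx/a)·cos(nπx/a) dx = 0.
⟨p²⟩ = 11.314.

11.3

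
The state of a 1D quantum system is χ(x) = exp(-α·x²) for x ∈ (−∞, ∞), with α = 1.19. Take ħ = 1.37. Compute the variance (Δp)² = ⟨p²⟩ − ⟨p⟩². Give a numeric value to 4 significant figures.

Compute ⟨p⟩ and ⟨p²⟩ separately; (Δp)² = ⟨p²⟩ − ⟨p⟩².
Gaussian moments: ∫x^(2j)·e^(−2αx²) dx = (2j−1)!!/(4α)^j · √(π/(2α)), odd powers integrate to 0; here √(π/(2α)) = 1.1489. Derivatives: d/dx e^(−αx²) = −2αx·e^(−αx²), d²/dx² e^(−αx²) = (4α²x² − 2α)·e^(−αx²).
Normalization: ∫|χ|² dx = 1.1489.
⟨p⟩ = 0.0000 and ⟨p²⟩ = 2.2335.
(Δp)² = 2.2335 − (0.0000)² = 2.2335.

2.234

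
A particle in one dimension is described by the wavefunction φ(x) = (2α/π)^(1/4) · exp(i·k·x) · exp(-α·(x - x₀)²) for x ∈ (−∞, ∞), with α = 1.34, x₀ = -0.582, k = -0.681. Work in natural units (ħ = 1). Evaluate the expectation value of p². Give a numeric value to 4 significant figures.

p² φ = −ħ² d²φ/dx²; ⟨p²⟩ = −ħ² ∫ φ*·φ'' dx.
Gaussian moments (u = x − x₀): ∫u^(2j)·e^(−2αu²) du = (2j−1)!!/(4α)^j · √(π/(2α)), odd powers integrate to 0; here √(π/(2α)) = 1.0827. Derivatives: φ′ = (ik − 2αu)·φ, φ″ = ((ik − 2αu)² − 2α)·φ; the odd-in-u pieces drop out.
⟨p²⟩ = 1.8038.

1.804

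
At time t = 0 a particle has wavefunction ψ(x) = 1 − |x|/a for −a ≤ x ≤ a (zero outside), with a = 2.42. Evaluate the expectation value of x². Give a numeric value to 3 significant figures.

⟨x²⟩ = ∫ x²·|ψ|² dx / ∫|ψ|² dx (integrals over the domain).
ψ is even, so ∫ over [−a, a] = 2∫₀ᵃ with ψ = 1 − x/a there: ∫₀ᵃ (1 − x/a)² dx = a/3, ∫₀ᵃ x²(1 − x/a)² dx = a³/30, ∫₀ᵃ x⁴(1 − x/a)² dx = a⁵/105.
State is unnormalized: ∫|ψ|² dx = 1.6133, and ∫ψ*·x²·ψ dx = 0.94483, so ⟨x²⟩ = 0.94483 / 1.6133.
⟨x²⟩ = 0.58564.

0.586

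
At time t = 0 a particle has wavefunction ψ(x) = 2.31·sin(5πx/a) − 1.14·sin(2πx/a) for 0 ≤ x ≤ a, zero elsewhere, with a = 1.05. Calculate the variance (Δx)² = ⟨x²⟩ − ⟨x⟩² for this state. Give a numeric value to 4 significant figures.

0.08711

Compute ⟨x⟩ and ⟨x²⟩ separately, then (Δx)² = ⟨x²⟩ − ⟨x⟩².
On 0 ≤ x ≤ a (j ≠ l): ∫sin²(jπx/a) dx = a/2, ∫sin(jπx/a)·sin(lπx/a) dx = 0; diagonal moments ∫x·sin²(jπx/a) dx = a²/4, ∫x²·sin²(jπx/a) dx = a³·(1/6 − 1/(4j²π²)); cross terms ∫x·sin(jπx/a)·sin(lπx/a) dx = 0 for j + l even and −4jla²/(π²(j² − l²)²) for j + l odd, ∫x²·sin(jπx/a)·sin(lπx/a) dx = (−1)^(j+l)·4jla³/(π²(j² − l²)²); higher powers the same way via product-to-sum and parts.
Normalization: ∫|ψ|² dx = 3.4837.
⟨x⟩ = 0.54032 and ⟨x²⟩ = 0.37905.
(Δx)² = 0.37905 − (0.54032)² = 0.087109.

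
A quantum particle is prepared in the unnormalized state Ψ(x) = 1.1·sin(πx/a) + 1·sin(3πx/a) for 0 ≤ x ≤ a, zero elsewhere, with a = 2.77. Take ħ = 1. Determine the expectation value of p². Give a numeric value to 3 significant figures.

5.94

p² Ψ = −ħ² d²Ψ/dx²; ⟨p²⟩ = −ħ² ∫ Ψ*·Ψ'' dx / ∫|Ψ|² dx.
d²/dx² sin(jπx/a) = −(jπ/a)²·sin(jπx/a); on 0 ≤ x ≤ a, ∫sin²(jπx/a) dx = a/2 and ∫sin(jπx/a)·sin(lπx/a) dx = 0 for j ≠ l, so only diagonal terms survive in ∫|Ψ|² and ∫Ψ·Ψ″; ∫Ψ·Ψ′ dx = [Ψ²/2] between the walls = 0.
State is unnormalized: ∫|Ψ|² dx = 3.0609, and ∫Ψ*·(−ħ² Ψ'') dx = 18.189, so ⟨p²⟩ = 18.189 / 3.0609.
⟨p²⟩ = 5.9426.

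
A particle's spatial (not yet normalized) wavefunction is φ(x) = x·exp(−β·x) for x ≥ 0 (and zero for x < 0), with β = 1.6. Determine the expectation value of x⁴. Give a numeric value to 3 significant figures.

3.43

⟨x⁴⟩ = ∫ x⁴·|φ|² dx / ∫|φ|² dx (integrals over the domain).
Every integrand reduces to terms xʲ·e^(−2βx) on [0, ∞); use ∫₀^∞ xʲ·e^(−2βx) dx = j!/(2β)^(j+1).
State is unnormalized: ∫|φ|² dx = 0.061035, and ∫φ*·x⁴·φ dx = 0.20955, so ⟨x⁴⟩ = 0.20955 / 0.061035.
⟨x⁴⟩ = 3.4332.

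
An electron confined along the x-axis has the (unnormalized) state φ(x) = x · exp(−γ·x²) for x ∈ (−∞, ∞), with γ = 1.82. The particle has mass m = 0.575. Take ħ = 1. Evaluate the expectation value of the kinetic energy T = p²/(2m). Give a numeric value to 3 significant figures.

4.75

T = −(ħ²/2m) d²/dx², so ⟨T⟩ = −(ħ²/2m) ∫ φ*·φ'' dx / ∫|φ|² dx; with m = 0.575.
Expand each integrand as polynomial × e^(−2γx²) and use ∫x^(2j)·e^(−2γx²) dx = (2j−1)!!/(4γ)^j · √(π/(2γ)), odd powers → 0; here √(π/(2γ)) = 0.92902. Differentiate with the product rule, d/dx e^(−γx²) = −2γx·e^(−γx²).
State is unnormalized: ∫|φ|² dx = 0.12761, and ∫φ*·(−ħ²/2m · φ'') dx = 0.60588, so ⟨T⟩ = 0.60588 / 0.12761.
⟨T⟩ = 4.7478.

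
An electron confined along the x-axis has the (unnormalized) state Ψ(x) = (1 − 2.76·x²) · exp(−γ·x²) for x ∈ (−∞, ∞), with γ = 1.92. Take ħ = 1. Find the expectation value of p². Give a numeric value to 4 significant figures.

p² Ψ = −ħ² d²Ψ/dx²; ⟨p²⟩ = −ħ² ∫ Ψ*·Ψ'' dx / ∫|Ψ|² dx.
Expand each integrand as polynomial × e^(−2γx²) and use ∫x^(2j)·e^(−2γx²) dx = (2j−1)!!/(4γ)^j · √(π/(2γ)), odd powers → 0; here √(π/(2γ)) = 0.90450. Differentiate with the product rule, d/dx e^(−γx²) = −2γx·e^(−γx²).
State is unnormalized: ∫|Ψ|² dx = 0.60484, and ∫Ψ*·(−ħ² Ψ'') dx = 4.5549, so ⟨p²⟩ = 4.5549 / 0.60484.
⟨p²⟩ = 7.5307.

7.531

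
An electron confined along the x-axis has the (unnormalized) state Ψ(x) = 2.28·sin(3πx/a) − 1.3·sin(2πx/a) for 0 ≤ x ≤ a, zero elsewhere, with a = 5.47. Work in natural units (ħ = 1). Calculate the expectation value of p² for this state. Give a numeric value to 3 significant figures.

p² Ψ = −ħ² d²Ψ/dx²; ⟨p²⟩ = −ħ² ∫ Ψ*·Ψ'' dx / ∫|Ψ|² dx.
d²/dx² sin(jπx/a) = −(jπ/a)²·sin(jπx/a); on 0 ≤ x ≤ a, ∫sin²(jπx/a) dx = a/2 and ∫sin(jπx/a)·sin(lπx/a) dx = 0 for j ≠ l, so only diagonal terms survive in ∫|Ψ|² and ∫Ψ·Ψ″; ∫Ψ·Ψ′ dx = [Ψ²/2] between the walls = 0.
State is unnormalized: ∫|Ψ|² dx = 18.840, and ∫Ψ*·(−ħ² Ψ'') dx = 48.307, so ⟨p²⟩ = 48.307 / 18.840.
⟨p²⟩ = 2.5641.

2.56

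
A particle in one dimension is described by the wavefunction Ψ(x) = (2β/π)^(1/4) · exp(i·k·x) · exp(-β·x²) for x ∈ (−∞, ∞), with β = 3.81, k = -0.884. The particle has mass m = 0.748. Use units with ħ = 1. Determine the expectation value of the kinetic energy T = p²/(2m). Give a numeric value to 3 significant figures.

3.07

T = −(ħ²/2m) d²/dx², so ⟨T⟩ = −(ħ²/2m) ∫ Ψ*·Ψ'' dx; with m = 0.748.
Gaussian moments: ∫x^(2j)·e^(−2βx²) dx = (2j−1)!!/(4β)^j · √(π/(2β)), odd powers integrate to 0; here √(π/(2β)) = 0.64209. Derivatives: Ψ′ = (ik − 2βx)·Ψ, Ψ″ = ((ik − 2βx)² − 2β)·Ψ; the odd-in-x pieces drop out.
⟨T⟩ = 3.0692.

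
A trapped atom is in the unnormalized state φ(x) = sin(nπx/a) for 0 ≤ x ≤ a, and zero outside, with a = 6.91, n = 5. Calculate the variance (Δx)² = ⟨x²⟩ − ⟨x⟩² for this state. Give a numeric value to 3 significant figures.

Compute ⟨x⟩ and ⟨x²⟩ separately, then (Δx)² = ⟨x²⟩ − ⟨x⟩².
With sin²θ = (1 − cos2θ)/2 on 0 ≤ x ≤ a: ∫sin²(nπx/a) dx = a/2, ∫x·sin²(nπx/a) dx = a²/4, ∫x²·sin²(nπx/a) dx = a³·(1/6 − 1/(4n²π²)); higher powers xᵏ the same way, integrating xᵏ·cos(2nπx/a) by parts.
Normalization: ∫|φ|² dx = 3.4550.
⟨x⟩ = 3.4550 and ⟨x²⟩ = 15.819.
(Δx)² = 15.819 − (3.4550)² = 3.8823.

3.88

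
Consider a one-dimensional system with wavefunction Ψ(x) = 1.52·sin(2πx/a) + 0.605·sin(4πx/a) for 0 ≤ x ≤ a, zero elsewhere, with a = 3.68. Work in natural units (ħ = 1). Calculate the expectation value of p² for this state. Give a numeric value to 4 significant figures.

p² Ψ = −ħ² d²Ψ/dx²; ⟨p²⟩ = −ħ² ∫ Ψ*·Ψ'' dx / ∫|Ψ|² dx.
d²/dx² sin(jπx/a) = −(jπ/a)²·sin(jπx/a); on 0 ≤ x ≤ a, ∫sin²(jπx/a) dx = a/2 and ∫sin(jπx/a)·sin(lπx/a) dx = 0 for j ≠ l, so only diagonal terms survive in ∫|Ψ|² and ∫Ψ·Ψ″; ∫Ψ·Ψ′ dx = [Ψ²/2] between the walls = 0.
State is unnormalized: ∫|Ψ|² dx = 4.9246, and ∫Ψ*·(−ħ² Ψ'') dx = 20.246, so ⟨p²⟩ = 20.246 / 4.9246.
⟨p²⟩ = 4.1112.

4.111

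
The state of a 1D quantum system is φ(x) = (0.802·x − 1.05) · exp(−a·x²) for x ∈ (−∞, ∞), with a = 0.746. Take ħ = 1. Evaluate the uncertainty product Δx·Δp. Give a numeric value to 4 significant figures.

0.5087

Δx = √(⟨x²⟩−⟨x⟩²), Δp = √(⟨p²⟩−⟨p⟩²).
Expand each integrand as polynomial × e^(−2ax²) and use ∫x^(2j)·e^(−2ax²) dx = (2j−1)!!/(4a)^j · √(π/(2a)), odd powers → 0; here √(π/(2a)) = 1.4511. Differentiate with the product rule, d/dx e^(−ax²) = −2ax·e^(−ax²).
Normalization: ∫|φ|² dx = 1.9126.
⟨x⟩ = -0.42822, ⟨x²⟩ = 0.44473 ⇒ Δx = 0.51124.
⟨p⟩ = 0.0000, ⟨p²⟩ = 0.99000 ⇒ Δp = 0.99499.
Δx·Δp = 0.50867.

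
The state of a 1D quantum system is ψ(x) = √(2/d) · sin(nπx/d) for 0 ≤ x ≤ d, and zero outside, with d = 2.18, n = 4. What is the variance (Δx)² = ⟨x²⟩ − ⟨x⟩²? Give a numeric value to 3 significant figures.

0.381

Compute ⟨x⟩ and ⟨x²⟩ separately, then (Δx)² = ⟨x²⟩ − ⟨x⟩².
With sin²θ = (1 − cos2θ)/2 on 0 ≤ x ≤ d: ∫sin²(nπx/d) dx = d/2, ∫x·sin²(nπx/d) dx = d²/4, ∫x²·sin²(nπx/d) dx = d³·(1/6 − 1/(4n²π²)); higher powers xᵏ the same way, integrating xᵏ·cos(2nπx/d) by parts.
⟨x⟩ = 1.0900 and ⟨x²⟩ = 1.5691.
(Δx)² = 1.5691 − (1.0900)² = 0.38099.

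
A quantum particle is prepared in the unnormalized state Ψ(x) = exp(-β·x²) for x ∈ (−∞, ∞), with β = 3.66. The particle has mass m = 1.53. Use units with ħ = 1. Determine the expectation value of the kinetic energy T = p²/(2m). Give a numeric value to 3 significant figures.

1.20

T = −(ħ²/2m) d²/dx², so ⟨T⟩ = −(ħ²/2m) ∫ Ψ*·Ψ'' dx / ∫|Ψ|² dx; with m = 1.53.
Gaussian moments: ∫x^(2j)·e^(−2βx²) dx = (2j−1)!!/(4β)^j · √(π/(2β)), odd powers integrate to 0; here √(π/(2β)) = 0.65512. Derivatives: d/dx e^(−βx²) = −2βx·e^(−βx²), d²/dx² e^(−βx²) = (4β²x² − 2β)·e^(−βx²).
State is unnormalized: ∫|Ψ|² dx = 0.65512, and ∫Ψ*·(−ħ²/2m · Ψ'') dx = 0.78357, so ⟨T⟩ = 0.78357 / 0.65512.
⟨T⟩ = 1.1961.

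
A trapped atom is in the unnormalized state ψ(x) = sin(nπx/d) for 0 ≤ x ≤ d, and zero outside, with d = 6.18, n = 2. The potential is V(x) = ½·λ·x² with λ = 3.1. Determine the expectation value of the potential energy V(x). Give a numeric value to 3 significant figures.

⟨V⟩ = ∫ V(x)·|ψ|² dx / ∫|ψ|² dx.
With sin²θ = (1 − cos2θ)/2 on 0 ≤ x ≤ d: ∫sin²(nπx/d) dx = d/2, ∫x·sin²(nπx/d) dx = d²/4, ∫x²·sin²(nπx/d) dx = d³·(1/6 − 1/(4n²π²)); higher powers xᵏ the same way, integrating xᵏ·cos(2nπx/d) by parts.
State is unnormalized: ∫|ψ|² dx = 3.0900, and ∫ψ*·V(x)·ψ dx = 58.657, so ⟨V⟩ = 58.657 / 3.0900.
⟨V⟩ = 18.983.

19.0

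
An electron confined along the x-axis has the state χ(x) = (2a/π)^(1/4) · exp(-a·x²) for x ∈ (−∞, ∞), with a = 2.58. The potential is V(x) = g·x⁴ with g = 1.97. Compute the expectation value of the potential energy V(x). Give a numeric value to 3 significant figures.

0.0555

⟨V⟩ = ∫ V(x)·|χ|² dx.
Gaussian moments: ∫x^(2j)·e^(−2ax²) dx = (2j−1)!!/(4a)^j · √(π/(2a)), odd powers integrate to 0; here √(π/(2a)) = 0.78028.
⟨V⟩ = 0.055492.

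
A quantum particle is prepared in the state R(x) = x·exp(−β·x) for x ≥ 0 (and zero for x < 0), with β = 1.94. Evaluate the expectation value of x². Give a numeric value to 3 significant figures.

0.797

⟨x²⟩ = ∫ x²·|R|² dx / ∫|R|² dx (integrals over the domain).
Every integrand reduces to terms xʲ·e^(−2βx) on [0, ∞); use ∫₀^∞ xʲ·e^(−2βx) dx = j!/(2β)^(j+1).
State is unnormalized: ∫|R|² dx = 0.034240, and ∫R*·x²·R dx = 0.027293, so ⟨x²⟩ = 0.027293 / 0.034240.
⟨x²⟩ = 0.79711.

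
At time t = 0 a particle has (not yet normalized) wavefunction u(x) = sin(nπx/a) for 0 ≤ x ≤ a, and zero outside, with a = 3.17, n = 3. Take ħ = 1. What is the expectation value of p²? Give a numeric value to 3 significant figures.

8.84

p² u = −ħ² d²u/dx²; ⟨p²⟩ = −ħ² ∫ u*·u'' dx / ∫|u|² dx.
d/dx sin(nπx/a) = (nπ/a)·cos(nπx/a) and d²/dx² sin(nπx/a) = −(nπ/a)²·sin(nπx/a); on 0 ≤ x ≤ a, ∫sin²(nπx/a) dx = a/2 and ∫sin(nπx/a)·cos(nπx/a) dx = 0.
State is unnormalized: ∫|u|² dx = 1.5850, and ∫u*·(−ħ² u'') dx = 14.010, so ⟨p²⟩ = 14.010 / 1.5850.
⟨p²⟩ = 8.8394.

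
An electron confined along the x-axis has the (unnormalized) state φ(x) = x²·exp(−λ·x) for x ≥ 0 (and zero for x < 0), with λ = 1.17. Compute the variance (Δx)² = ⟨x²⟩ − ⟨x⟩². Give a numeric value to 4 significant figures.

0.9131

Compute ⟨x⟩ and ⟨x²⟩ separately, then (Δx)² = ⟨x²⟩ − ⟨x⟩².
Every integrand reduces to terms xʲ·e^(−2λx) on [0, ∞); use ∫₀^∞ xʲ·e^(−2λx) dx = j!/(2λ)^(j+1).
Normalization: ∫|φ|² dx = 0.34208.
⟨x⟩ = 2.1368 and ⟨x²⟩ = 5.4789.
(Δx)² = 5.4789 − (2.1368)² = 0.91314.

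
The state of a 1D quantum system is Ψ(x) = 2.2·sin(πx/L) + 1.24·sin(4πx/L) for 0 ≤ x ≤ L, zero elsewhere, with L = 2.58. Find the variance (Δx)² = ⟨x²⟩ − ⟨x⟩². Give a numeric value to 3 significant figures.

Compute ⟨x⟩ and ⟨x²⟩ separately, then (Δx)² = ⟨x²⟩ − ⟨x⟩².
On 0 ≤ x ≤ L (j ≠ l): ∫sin²(jπx/L) dx = L/2, ∫sin(jπx/L)·sin(lπx/L) dx = 0; diagonal moments ∫x·sin²(jπx/L) dx = L²/4, ∫x²·sin²(jπx/L) dx = L³·(1/6 − 1/(4j²π²)); cross terms ∫x·sin(jπx/L)·sin(lπx/L) dx = 0 for j + l even and −4jlL²/(π²(j² − l²)²) for j + l odd, ∫x²·sin(jπx/L)·sin(lπx/L) dx = (−1)^(j+l)·4jlL³/(π²(j² − l²)²); higher powers the same way via product-to-sum and parts.
Normalization: ∫|Ψ|² dx = 8.2271.
⟨x⟩ = 1.2582 and ⟨x²⟩ = 1.8757.
(Δx)² = 1.8757 − (1.2582)² = 0.29269.

0.293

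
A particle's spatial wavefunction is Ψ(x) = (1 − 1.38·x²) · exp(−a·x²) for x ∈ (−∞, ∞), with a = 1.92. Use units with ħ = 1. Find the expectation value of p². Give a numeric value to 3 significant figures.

p² Ψ = −ħ² d²Ψ/dx²; ⟨p²⟩ = −ħ² ∫ Ψ*·Ψ'' dx / ∫|Ψ|² dx.
Expand each integrand as polynomial × e^(−2ax²) and use ∫x^(2j)·e^(−2ax²) dx = (2j−1)!!/(4a)^j · √(π/(2a)), odd powers → 0; here √(π/(2a)) = 0.90450. Differentiate with the product rule, d/dx e^(−ax²) = −2ax·e^(−ax²).
State is unnormalized: ∫|Ψ|² dx = 0.66706, and ∫Ψ*·(−ħ² Ψ'') dx = 2.7533, so ⟨p²⟩ = 2.7533 / 0.66706.
⟨p²⟩ = 4.1275.

4.13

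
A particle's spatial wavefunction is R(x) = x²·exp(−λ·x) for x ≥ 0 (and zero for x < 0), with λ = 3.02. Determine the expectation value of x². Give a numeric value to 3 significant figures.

0.822

⟨x²⟩ = ∫ x²·|R|² dx / ∫|R|² dx (integrals over the domain).
Every integrand reduces to terms xʲ·e^(−2λx) on [0, ∞); use ∫₀^∞ xʲ·e^(−2λx) dx = j!/(2λ)^(j+1).
State is unnormalized: ∫|R|² dx = 0.0029856, and ∫R*·x²·R dx = 0.0024551, so ⟨x²⟩ = 0.0024551 / 0.0029856.
⟨x²⟩ = 0.82233.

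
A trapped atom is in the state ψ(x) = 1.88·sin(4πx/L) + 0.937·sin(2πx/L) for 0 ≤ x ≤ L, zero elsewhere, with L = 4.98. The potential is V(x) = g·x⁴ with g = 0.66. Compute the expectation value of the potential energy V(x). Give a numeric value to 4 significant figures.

101.4

⟨V⟩ = ∫ V(x)·|ψ|² dx / ∫|ψ|² dx.
On 0 ≤ x ≤ L (j ≠ l): ∫sin²(jπx/L) dx = L/2, ∫sin(jπx/L)·sin(lπx/L) dx = 0; diagonal moments ∫x·sin²(jπx/L) dx = L²/4, ∫x²·sin²(jπx/L) dx = L³·(1/6 − 1/(4j²π²)); cross terms ∫x·sin(jπx/L)·sin(lπx/L) dx = 0 for j + l even and −4jlL²/(π²(j² − l²)²) for j + l odd, ∫x²·sin(jπx/L)·sin(lπx/L) dx = (−1)^(j+l)·4jlL³/(π²(j² − l²)²); higher powers the same way via product-to-sum and parts.
State is unnormalized: ∫|ψ|² dx = 10.987, and ∫ψ*·V(x)·ψ dx = 1114.5, so ⟨V⟩ = 1114.5 / 10.987.
⟨V⟩ = 101.44.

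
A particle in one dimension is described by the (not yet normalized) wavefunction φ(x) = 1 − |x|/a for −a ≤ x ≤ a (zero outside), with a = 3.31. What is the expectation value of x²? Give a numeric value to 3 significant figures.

1.10

⟨x²⟩ = ∫ x²·|φ|² dx / ∫|φ|² dx (integrals over the domain).
φ is even, so ∫ over [−a, a] = 2∫₀ᵃ with φ = 1 − x/a there: ∫₀ᵃ (1 − x/a)² dx = a/3, ∫₀ᵃ x²(1 − x/a)² dx = a³/30, ∫₀ᵃ x⁴(1 − x/a)² dx = a⁵/105.
State is unnormalized: ∫|φ|² dx = 2.2067, and ∫φ*·x²·φ dx = 2.4176, so ⟨x²⟩ = 2.4176 / 2.2067.
⟨x²⟩ = 1.0956.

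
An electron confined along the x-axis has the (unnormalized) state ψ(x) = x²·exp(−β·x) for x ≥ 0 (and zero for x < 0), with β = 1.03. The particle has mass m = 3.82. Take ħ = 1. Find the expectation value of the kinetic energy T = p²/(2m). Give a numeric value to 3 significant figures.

0.0463

T = −(ħ²/2m) d²/dx², so ⟨T⟩ = −(ħ²/2m) ∫ ψ*·ψ'' dx / ∫|ψ|² dx; with m = 3.82.
Differentiate x²·exp(−β·x) with the product rule; every integrand then reduces to terms xʲ·e^(−2βx) on [0, ∞), with ∫₀^∞ xʲ·e^(−2βx) dx = j!/(2β)^(j+1).
State is unnormalized: ∫|ψ|² dx = 0.64696, and ∫ψ*·(−ħ²/2m · ψ'') dx = 0.029946, so ⟨T⟩ = 0.029946 / 0.64696.
⟨T⟩ = 0.046287.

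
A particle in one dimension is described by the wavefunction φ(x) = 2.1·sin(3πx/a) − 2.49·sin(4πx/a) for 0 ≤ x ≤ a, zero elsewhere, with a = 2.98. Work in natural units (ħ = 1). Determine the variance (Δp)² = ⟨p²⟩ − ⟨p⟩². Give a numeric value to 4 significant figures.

Compute ⟨p⟩ and ⟨p²⟩ separately; (Δp)² = ⟨p²⟩ − ⟨p⟩².
d²/dx² sin(jπx/a) = −(jπ/a)²·sin(jπx/a); on 0 ≤ x ≤ a, ∫sin²(jπx/a) dx = a/2 and ∫sin(jπx/a)·sin(lπx/a) dx = 0 for j ≠ l, so only diagonal terms survive in ∫|φ|² and ∫φ·φ″; ∫φ·φ′ dx = [φ²/2] between the walls = 0.
Normalization: ∫|φ|² dx = 15.809.
⟨p⟩ = 0.0000 and ⟨p²⟩ = 14.549.
(Δp)² = 14.549 − (0.0000)² = 14.549.

14.55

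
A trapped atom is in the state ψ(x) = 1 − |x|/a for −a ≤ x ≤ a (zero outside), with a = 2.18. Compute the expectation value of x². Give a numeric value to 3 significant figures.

0.475

⟨x²⟩ = ∫ x²·|ψ|² dx / ∫|ψ|² dx (integrals over the domain).
ψ is even, so ∫ over [−a, a] = 2∫₀ᵃ with ψ = 1 − x/a there: ∫₀ᵃ (1 − x/a)² dx = a/3, ∫₀ᵃ x²(1 − x/a)² dx = a³/30, ∫₀ᵃ x⁴(1 − x/a)² dx = a⁵/105.
State is unnormalized: ∫|ψ|² dx = 1.4533, and ∫ψ*·x²·ψ dx = 0.69068, so ⟨x²⟩ = 0.69068 / 1.4533.
⟨x²⟩ = 0.47524.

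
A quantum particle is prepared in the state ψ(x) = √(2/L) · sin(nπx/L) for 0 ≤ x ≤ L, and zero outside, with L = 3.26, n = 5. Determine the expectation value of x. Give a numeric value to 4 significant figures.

1.630

⟨x⟩ = ∫ x·|ψ|² dx (integrals over the domain).
With sin²θ = (1 − cos2θ)/2 on 0 ≤ x ≤ L: ∫sin²(nπx/L) dx = L/2, ∫x·sin²(nπx/L) dx = L²/4, ∫x²·sin²(nπx/L) dx = L³·(1/6 − 1/(4n²π²)); higher powers xᵏ the same way, integrating xᵏ·cos(2nπx/L) by parts.
⟨x⟩ = 1.6300.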